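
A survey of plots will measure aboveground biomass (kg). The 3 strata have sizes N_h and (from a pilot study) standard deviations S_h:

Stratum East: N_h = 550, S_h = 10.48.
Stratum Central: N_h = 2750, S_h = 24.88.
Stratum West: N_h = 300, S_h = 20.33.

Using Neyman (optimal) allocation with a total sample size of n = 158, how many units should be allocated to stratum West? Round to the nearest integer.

Neyman allocation: n_h = n · N_h S_h / Σ N_i S_i, with n = 158.
  stratum East: N_h·S_h = 550·10.48 = 5764.00
  stratum Central: N_h·S_h = 2750·24.88 = 68420.00
  stratum West: N_h·S_h = 300·20.33 = 6099.00
Σ N_h S_h = 80283.00
n for stratum West = 158·6099.00/80283.00 = 12.003 → 12

12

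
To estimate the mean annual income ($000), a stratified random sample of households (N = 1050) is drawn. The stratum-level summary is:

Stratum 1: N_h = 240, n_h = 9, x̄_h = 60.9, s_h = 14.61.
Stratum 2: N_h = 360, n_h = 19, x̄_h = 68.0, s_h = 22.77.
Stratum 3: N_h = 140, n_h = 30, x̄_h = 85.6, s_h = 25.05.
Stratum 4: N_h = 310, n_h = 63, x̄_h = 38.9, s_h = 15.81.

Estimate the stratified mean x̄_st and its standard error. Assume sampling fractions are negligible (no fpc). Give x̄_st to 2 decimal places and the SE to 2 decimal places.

x̄_st = Σ W_h x̄_h = (240·60.9 + 360·68.0 + 140·85.6 + 310·38.9)/1050 = 60.13238
V̂(x̄_st) = Σ W_h² s_h²/n_h, with W_h = N_h/N and N = 1050:
  stratum 1: (240/1050)²·14.61²/9 = 1.23909
  stratum 2: (360/1050)²·22.77²/19 = 3.20774
  stratum 3: (140/1050)²·25.05²/30 = 0.371853
  stratum 4: (310/1050)²·15.81²/63 = 0.345834
V̂(x̄_st) = 5.16451
SE(x̄_st) = √5.16451 = 2.27256

x̄_st ≈ 60.13, SE ≈ 2.27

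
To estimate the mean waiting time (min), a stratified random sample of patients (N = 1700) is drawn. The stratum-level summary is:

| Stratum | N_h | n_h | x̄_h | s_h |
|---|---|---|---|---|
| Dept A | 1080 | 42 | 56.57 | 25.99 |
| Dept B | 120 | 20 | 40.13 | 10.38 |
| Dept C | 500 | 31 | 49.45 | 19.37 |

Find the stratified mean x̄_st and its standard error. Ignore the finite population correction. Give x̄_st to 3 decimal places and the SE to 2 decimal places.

x̄_st ≈ 53.315, SE ≈ 2.75

x̄_st = Σ W_h x̄_h = (1080·56.57 + 120·40.13 + 500·49.45)/1700 = 53.31541
V̂(x̄_st) = Σ W_h² s_h²/n_h, with W_h = N_h/N and N = 1700:
  stratum Dept A: (1080/1700)²·25.99²/42 = 6.49102
  stratum Dept B: (120/1700)²·10.38²/20 = 0.0268429
  stratum Dept C: (500/1700)²·19.37²/31 = 1.04698
V̂(x̄_st) = 7.56485
SE(x̄_st) = √7.56485 = 2.75043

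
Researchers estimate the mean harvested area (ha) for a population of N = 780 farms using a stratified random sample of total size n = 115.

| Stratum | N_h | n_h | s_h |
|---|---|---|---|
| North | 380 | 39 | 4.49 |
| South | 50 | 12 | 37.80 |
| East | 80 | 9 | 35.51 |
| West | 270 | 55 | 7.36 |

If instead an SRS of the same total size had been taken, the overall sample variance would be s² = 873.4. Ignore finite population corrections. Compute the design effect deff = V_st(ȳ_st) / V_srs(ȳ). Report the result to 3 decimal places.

V̂(ȳ_st) = Σ W_h² s_h²/n_h, with W_h = N_h/N and N = 780:
  stratum North: (380/780)²·4.49²/39 = 0.122689
  stratum South: (50/780)²·37.80²/12 = 0.489275
  stratum East: (80/780)²·35.51²/9 = 1.47384
  stratum West: (270/780)²·7.36²/55 = 0.118013
V_st = 2.20382
V_srs = s²/n = 873.4/115 = 7.59478
deff = V_st / V_srs = 2.20382/7.59478 = 0.2902

deff ≈ 0.290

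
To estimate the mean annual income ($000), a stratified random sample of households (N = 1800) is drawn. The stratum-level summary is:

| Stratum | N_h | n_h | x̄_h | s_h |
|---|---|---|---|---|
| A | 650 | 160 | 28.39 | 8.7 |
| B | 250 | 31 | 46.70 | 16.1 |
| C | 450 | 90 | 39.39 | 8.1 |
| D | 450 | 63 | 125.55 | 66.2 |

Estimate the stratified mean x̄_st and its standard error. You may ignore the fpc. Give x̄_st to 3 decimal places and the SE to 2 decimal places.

x̄_st ≈ 57.973, SE ≈ 2.15

x̄_st = Σ W_h x̄_h = (650·28.39 + 250·46.70 + 450·39.39 + 450·125.55)/1800 = 57.97306
V̂(x̄_st) = Σ W_h² s_h²/n_h, with W_h = N_h/N and N = 1800:
  stratum A: (650/1800)²·8.7²/160 = 0.0616879
  stratum B: (250/1800)²·16.1²/31 = 0.161297
  stratum C: (450/1800)²·8.1²/90 = 0.0455625
  stratum D: (450/1800)²·66.2²/63 = 4.34766
V̂(x̄_st) = 4.61621
SE(x̄_st) = √4.61621 = 2.14854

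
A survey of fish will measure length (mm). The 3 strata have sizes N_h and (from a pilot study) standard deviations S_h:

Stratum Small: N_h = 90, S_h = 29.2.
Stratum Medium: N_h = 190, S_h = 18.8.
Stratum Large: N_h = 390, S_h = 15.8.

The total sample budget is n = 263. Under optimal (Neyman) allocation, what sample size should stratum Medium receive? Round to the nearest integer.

76

Neyman allocation: n_h = n · N_h S_h / Σ N_i S_i, with n = 263.
  stratum Small: N_h·S_h = 90·29.2 = 2628.00
  stratum Medium: N_h·S_h = 190·18.8 = 3572.00
  stratum Large: N_h·S_h = 390·15.8 = 6162.00
Σ N_h S_h = 12362.00
n for stratum Medium = 263·3572.00/12362.00 = 75.994 → 76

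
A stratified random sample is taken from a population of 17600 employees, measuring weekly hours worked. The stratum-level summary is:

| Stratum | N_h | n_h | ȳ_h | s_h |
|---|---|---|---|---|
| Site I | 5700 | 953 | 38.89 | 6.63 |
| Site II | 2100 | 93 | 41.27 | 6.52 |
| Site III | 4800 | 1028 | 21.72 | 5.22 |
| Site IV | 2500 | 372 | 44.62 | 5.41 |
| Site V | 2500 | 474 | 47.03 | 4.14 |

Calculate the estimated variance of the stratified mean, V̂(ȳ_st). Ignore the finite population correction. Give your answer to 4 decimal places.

V̂(ȳ_st) = Σ W_h² s_h²/n_h, with W_h = N_h/N and N = 17600:
  stratum Site I: (5700/17600)²·6.63²/953 = 0.00483792
  stratum Site II: (2100/17600)²·6.52²/93 = 0.00650767
  stratum Site III: (4800/17600)²·5.22²/1028 = 0.00197154
  stratum Site IV: (2500/17600)²·5.41²/372 = 0.00158747
  stratum Site V: (2500/17600)²·4.14²/474 = 0.000729587
V̂(ȳ_st) = 0.0156342

V̂(ȳ_st) ≈ 0.0156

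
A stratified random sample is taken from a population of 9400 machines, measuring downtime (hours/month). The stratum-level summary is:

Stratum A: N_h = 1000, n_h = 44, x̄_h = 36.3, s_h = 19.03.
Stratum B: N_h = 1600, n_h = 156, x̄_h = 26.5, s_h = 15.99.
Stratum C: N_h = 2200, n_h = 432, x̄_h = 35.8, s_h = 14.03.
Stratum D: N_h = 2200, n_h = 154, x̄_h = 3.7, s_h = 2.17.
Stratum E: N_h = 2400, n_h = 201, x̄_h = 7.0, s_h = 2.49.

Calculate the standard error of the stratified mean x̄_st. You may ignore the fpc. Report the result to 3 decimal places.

V̂(x̄_st) = Σ W_h² s_h²/n_h, with W_h = N_h/N and N = 9400:
  stratum A: (1000/9400)²·19.03²/44 = 0.0931471
  stratum B: (1600/9400)²·15.99²/156 = 0.047485
  stratum C: (2200/9400)²·14.03²/432 = 0.0249587
  stratum D: (2200/9400)²·2.17²/154 = 0.0016749
  stratum E: (2400/9400)²·2.49²/201 = 0.0020108
V̂(x̄_st) = 0.169276
SE(x̄_st) = √0.169276 = 0.411432

SE(x̄_st) ≈ 0.411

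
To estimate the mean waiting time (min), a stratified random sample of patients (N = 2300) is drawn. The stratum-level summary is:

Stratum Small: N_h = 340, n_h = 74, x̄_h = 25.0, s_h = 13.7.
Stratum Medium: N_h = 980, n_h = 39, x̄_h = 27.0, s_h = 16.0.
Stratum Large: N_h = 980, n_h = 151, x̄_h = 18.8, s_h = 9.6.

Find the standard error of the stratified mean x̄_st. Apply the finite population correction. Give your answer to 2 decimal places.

V̂(x̄_st) = Σ W_h² (1 − n_h/N_h) s_h²/n_h, with W_h = N_h/N and N = 2300:
  stratum Small: (340/2300)²·(1 − 74/340)·13.7²/74 = 0.0433625
  stratum Medium: (980/2300)²·(1 − 39/980)·16.0²/39 = 1.14429
  stratum Large: (980/2300)²·(1 − 151/980)·9.6²/151 = 0.0937326
V̂(x̄_st) = 1.28138
SE(x̄_st) = √1.28138 = 1.13198

SE(x̄_st) ≈ 1.13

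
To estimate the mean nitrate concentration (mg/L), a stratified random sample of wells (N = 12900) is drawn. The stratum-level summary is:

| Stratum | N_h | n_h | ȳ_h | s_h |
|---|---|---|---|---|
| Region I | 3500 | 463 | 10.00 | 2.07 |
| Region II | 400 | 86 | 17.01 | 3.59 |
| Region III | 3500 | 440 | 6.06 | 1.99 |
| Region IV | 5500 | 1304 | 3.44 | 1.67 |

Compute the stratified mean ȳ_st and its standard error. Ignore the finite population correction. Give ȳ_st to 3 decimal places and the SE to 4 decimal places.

ȳ_st = Σ W_h ȳ_h = (3500·10.00 + 400·17.01 + 3500·6.06 + 5500·3.44)/12900 = 6.35147
V̂(ȳ_st) = Σ W_h² s_h²/n_h, with W_h = N_h/N and N = 12900:
  stratum Region I: (3500/12900)²·2.07²/463 = 0.000681265
  stratum Region II: (400/12900)²·3.59²/86 = 0.000144089
  stratum Region III: (3500/12900)²·1.99²/440 = 0.000662537
  stratum Region IV: (5500/12900)²·1.67²/1304 = 0.000388778
V̂(ȳ_st) = 0.00187667
SE(ȳ_st) = √0.00187667 = 0.0433205

ȳ_st ≈ 6.351, SE ≈ 0.0433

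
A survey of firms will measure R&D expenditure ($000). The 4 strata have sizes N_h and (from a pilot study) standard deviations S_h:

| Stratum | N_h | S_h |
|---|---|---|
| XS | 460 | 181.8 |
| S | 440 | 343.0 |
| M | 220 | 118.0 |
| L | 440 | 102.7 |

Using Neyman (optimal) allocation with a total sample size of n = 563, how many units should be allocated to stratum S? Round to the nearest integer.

278

Neyman allocation: n_h = n · N_h S_h / Σ N_i S_i, with n = 563.
  stratum XS: N_h·S_h = 460·181.8 = 83628.00
  stratum S: N_h·S_h = 440·343.0 = 150920.00
  stratum M: N_h·S_h = 220·118.0 = 25960.00
  stratum L: N_h·S_h = 440·102.7 = 45188.00
Σ N_h S_h = 305696.00
n for stratum S = 563·150920.00/305696.00 = 277.949 → 278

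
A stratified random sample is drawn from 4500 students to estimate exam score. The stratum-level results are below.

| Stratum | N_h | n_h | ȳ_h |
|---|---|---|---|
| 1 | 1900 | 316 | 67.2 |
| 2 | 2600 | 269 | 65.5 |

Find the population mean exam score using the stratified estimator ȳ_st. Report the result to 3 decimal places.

ȳ_st ≈ 66.218

N = Σ N_h = 4500. Stratum weights W_h = N_h/N.
ȳ_st = (1900·67.2 + 2600·65.5) / 4500 = 66.21778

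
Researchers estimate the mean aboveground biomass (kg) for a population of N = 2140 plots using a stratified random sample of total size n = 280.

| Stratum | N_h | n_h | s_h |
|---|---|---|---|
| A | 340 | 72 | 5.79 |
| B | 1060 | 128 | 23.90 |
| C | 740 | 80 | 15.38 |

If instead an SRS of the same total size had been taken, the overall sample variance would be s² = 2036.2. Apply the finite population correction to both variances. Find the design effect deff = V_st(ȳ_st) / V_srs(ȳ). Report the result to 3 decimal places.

deff ≈ 0.204

V̂(ȳ_st) = Σ W_h² (1 − n_h/N_h) s_h²/n_h, with W_h = N_h/N and N = 2140:
  stratum A: (340/2140)²·(1 − 72/340)·5.79²/72 = 0.00926426
  stratum B: (1060/2140)²·(1 − 128/1060)·23.90²/128 = 0.962676
  stratum C: (740/2140)²·(1 − 80/740)·15.38²/80 = 0.315334
V_st = 1.28727
V_srs = (1 − 280/2140)·2036.2/280 = 6.32065
deff = V_st / V_srs = 1.28727/6.32065 = 0.2037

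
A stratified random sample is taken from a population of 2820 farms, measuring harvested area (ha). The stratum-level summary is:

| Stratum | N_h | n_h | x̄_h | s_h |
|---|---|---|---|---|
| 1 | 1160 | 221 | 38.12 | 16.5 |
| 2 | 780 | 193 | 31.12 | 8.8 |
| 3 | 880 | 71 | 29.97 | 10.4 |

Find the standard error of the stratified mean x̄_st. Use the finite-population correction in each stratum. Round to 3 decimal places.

V̂(x̄_st) = Σ W_h² (1 − n_h/N_h) s_h²/n_h, with W_h = N_h/N and N = 2820:
  stratum 1: (1160/2820)²·(1 − 221/1160)·16.5²/221 = 0.168733
  stratum 2: (780/2820)²·(1 − 193/780)·8.8²/193 = 0.0231016
  stratum 3: (880/2820)²·(1 − 71/880)·10.4²/71 = 0.136377
V̂(x̄_st) = 0.328212
SE(x̄_st) = √0.328212 = 0.572898

SE(x̄_st) ≈ 0.573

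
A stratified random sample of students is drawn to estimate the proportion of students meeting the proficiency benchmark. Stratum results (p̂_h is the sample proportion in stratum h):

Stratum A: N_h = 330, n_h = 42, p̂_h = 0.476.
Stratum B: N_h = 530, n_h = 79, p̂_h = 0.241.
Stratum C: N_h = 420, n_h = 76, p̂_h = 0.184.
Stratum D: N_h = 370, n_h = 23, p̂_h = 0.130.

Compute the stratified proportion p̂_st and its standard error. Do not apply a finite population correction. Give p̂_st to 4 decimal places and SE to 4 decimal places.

p̂_st ≈ 0.2486, SE ≈ 0.0296

N = 1650; stratum weights W_h = N_h/N.
p̂_st = Σ W_h p̂_h = (330·0.476 + 530·0.241 + 420·0.184 + 370·0.130)/1650 = 0.24860
V̂(p̂_st) = Σ W_h² p̂_h(1−p̂_h)/(n_h−1):
  stratum A: (330/1650)²·0.476·0.524/41 = 0.00024334
  stratum B: (530/1650)²·0.241·0.759/78 = 0.000241963
  stratum C: (420/1650)²·0.184·0.816/75 = 0.000129711
  stratum D: (370/1650)²·0.130·0.870/22 = 0.000258509
V̂(p̂_st) = 0.000873523; SE = √V̂ = 0.0295554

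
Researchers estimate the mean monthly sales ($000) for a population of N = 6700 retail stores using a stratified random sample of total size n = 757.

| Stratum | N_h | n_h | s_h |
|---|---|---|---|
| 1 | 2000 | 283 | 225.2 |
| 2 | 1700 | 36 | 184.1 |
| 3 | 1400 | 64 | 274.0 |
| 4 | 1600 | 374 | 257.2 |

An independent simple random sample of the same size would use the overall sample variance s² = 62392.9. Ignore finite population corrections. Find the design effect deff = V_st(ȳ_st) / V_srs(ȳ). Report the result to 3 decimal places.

V̂(ȳ_st) = Σ W_h² s_h²/n_h, with W_h = N_h/N and N = 6700:
  stratum 1: (2000/6700)²·225.2²/283 = 15.9684
  stratum 2: (1700/6700)²·184.1²/36 = 60.6113
  stratum 3: (1400/6700)²·274.0²/64 = 51.2186
  stratum 4: (1600/6700)²·257.2²/374 = 10.087
V_st = 137.885
V_srs = s²/n = 62392.9/757 = 82.4213
deff = V_st / V_srs = 137.885/82.4213 = 1.6729

deff ≈ 1.673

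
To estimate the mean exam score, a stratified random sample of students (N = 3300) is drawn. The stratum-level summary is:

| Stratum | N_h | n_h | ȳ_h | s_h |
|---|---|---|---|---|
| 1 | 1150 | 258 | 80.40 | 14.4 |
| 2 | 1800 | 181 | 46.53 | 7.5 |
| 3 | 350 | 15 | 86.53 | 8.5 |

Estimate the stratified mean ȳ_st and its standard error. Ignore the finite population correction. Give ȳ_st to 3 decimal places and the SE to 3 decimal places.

ȳ_st ≈ 62.576, SE ≈ 0.494

ȳ_st = Σ W_h ȳ_h = (1150·80.40 + 1800·46.53 + 350·86.53)/3300 = 62.57561
V̂(ȳ_st) = Σ W_h² s_h²/n_h, with W_h = N_h/N and N = 3300:
  stratum 1: (1150/3300)²·14.4²/258 = 0.0976052
  stratum 2: (1800/3300)²·7.5²/181 = 0.0924615
  stratum 3: (350/3300)²·8.5²/15 = 0.054182
V̂(ȳ_st) = 0.244249
SE(ȳ_st) = √0.244249 = 0.494215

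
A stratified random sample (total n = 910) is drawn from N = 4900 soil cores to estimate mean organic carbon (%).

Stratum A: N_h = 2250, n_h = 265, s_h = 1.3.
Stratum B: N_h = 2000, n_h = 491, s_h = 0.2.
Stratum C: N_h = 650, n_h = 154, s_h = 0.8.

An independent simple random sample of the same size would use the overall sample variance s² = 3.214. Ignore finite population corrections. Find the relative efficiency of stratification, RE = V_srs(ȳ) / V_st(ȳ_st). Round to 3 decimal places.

V̂(ȳ_st) = Σ W_h² s_h²/n_h, with W_h = N_h/N and N = 4900:
  stratum A: (2250/4900)²·1.3²/265 = 0.00134466
  stratum B: (2000/4900)²·0.2²/491 = 1.35721e-05
  stratum C: (650/4900)²·0.8²/154 = 7.31297e-05
V_st = 0.00143137
V_srs = s²/n = 3.214/910 = 0.00353187
Relative efficiency = V_srs / V_st = 0.00353187/0.00143137 = 2.4675

RE ≈ 2.467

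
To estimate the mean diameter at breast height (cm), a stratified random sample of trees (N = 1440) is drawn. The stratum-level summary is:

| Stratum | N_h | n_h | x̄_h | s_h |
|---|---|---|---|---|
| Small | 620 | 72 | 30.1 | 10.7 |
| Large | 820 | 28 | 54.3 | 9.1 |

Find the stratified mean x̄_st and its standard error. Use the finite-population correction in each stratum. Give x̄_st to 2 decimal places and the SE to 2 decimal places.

x̄_st ≈ 43.88, SE ≈ 1.09

x̄_st = Σ W_h x̄_h = (620·30.1 + 820·54.3)/1440 = 43.88056
V̂(x̄_st) = Σ W_h² (1 − n_h/N_h) s_h²/n_h, with W_h = N_h/N and N = 1440:
  stratum Small: (620/1440)²·(1 − 72/620)·10.7²/72 = 0.260545
  stratum Large: (820/1440)²·(1 − 28/820)·9.1²/28 = 0.926273
V̂(x̄_st) = 1.18682
SE(x̄_st) = √1.18682 = 1.08941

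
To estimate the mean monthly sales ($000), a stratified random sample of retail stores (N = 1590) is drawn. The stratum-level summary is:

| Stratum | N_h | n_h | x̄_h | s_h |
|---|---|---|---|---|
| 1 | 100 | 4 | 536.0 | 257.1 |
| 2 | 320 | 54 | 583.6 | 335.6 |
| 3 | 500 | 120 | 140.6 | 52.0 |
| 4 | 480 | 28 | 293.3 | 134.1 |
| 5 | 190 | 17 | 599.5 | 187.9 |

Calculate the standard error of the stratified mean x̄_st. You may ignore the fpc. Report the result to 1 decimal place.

SE(x̄_st) ≈ 15.5

V̂(x̄_st) = Σ W_h² s_h²/n_h, with W_h = N_h/N and N = 1590:
  stratum 1: (100/1590)²·257.1²/4 = 65.3657
  stratum 2: (320/1590)²·335.6²/54 = 84.4804
  stratum 3: (500/1590)²·52.0²/120 = 2.22829
  stratum 4: (480/1590)²·134.1²/28 = 58.5312
  stratum 5: (190/1590)²·187.9²/17 = 29.6563
V̂(x̄_st) = 240.262
SE(x̄_st) = √240.262 = 15.5004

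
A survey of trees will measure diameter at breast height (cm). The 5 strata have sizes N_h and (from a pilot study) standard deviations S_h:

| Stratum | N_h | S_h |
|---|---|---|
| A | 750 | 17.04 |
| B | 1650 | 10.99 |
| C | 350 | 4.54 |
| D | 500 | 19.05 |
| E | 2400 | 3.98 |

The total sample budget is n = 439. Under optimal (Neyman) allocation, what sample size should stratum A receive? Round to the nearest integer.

109

Neyman allocation: n_h = n · N_h S_h / Σ N_i S_i, with n = 439.
  stratum A: N_h·S_h = 750·17.04 = 12780.00
  stratum B: N_h·S_h = 1650·10.99 = 18133.50
  stratum C: N_h·S_h = 350·4.54 = 1589.00
  stratum D: N_h·S_h = 500·19.05 = 9525.00
  stratum E: N_h·S_h = 2400·3.98 = 9552.00
Σ N_h S_h = 51579.50
n for stratum A = 439·12780.00/51579.50 = 108.772 → 109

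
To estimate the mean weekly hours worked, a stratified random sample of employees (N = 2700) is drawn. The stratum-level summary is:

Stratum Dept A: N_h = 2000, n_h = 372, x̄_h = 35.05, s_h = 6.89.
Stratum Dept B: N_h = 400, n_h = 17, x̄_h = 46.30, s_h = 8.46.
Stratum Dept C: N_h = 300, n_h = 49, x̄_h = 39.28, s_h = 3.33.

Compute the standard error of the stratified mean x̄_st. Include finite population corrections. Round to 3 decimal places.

V̂(x̄_st) = Σ W_h² (1 − n_h/N_h) s_h²/n_h, with W_h = N_h/N and N = 2700:
  stratum Dept A: (2000/2700)²·(1 − 372/2000)·6.89²/372 = 0.056997
  stratum Dept B: (400/2700)²·(1 − 17/400)·8.46²/17 = 0.0884755
  stratum Dept C: (300/2700)²·(1 − 49/300)·3.33²/49 = 0.00233754
V̂(x̄_st) = 0.14781
SE(x̄_st) = √0.14781 = 0.384461

SE(x̄_st) ≈ 0.384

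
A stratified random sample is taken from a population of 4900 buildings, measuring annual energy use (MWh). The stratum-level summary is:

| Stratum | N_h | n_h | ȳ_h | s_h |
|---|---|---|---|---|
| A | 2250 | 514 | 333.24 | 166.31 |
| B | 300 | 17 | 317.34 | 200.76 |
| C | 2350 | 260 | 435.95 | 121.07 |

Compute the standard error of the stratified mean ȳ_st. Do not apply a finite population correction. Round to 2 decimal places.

SE(ȳ_st) ≈ 5.76

V̂(ȳ_st) = Σ W_h² s_h²/n_h, with W_h = N_h/N and N = 4900:
  stratum A: (2250/4900)²·166.31²/514 = 11.3461
  stratum B: (300/4900)²·200.76²/17 = 8.88701
  stratum C: (2350/4900)²·121.07²/260 = 12.9671
V̂(ȳ_st) = 33.2002
SE(ȳ_st) = √33.2002 = 5.76196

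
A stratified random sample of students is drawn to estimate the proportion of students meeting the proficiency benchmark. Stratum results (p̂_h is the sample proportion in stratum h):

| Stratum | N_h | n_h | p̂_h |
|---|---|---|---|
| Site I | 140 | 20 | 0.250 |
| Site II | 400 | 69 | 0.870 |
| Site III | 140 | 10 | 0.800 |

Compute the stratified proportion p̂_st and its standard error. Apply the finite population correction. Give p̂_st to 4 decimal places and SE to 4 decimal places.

p̂_st ≈ 0.7279, SE ≈ 0.0392

N = 680; stratum weights W_h = N_h/N.
p̂_st = Σ W_h p̂_h = (140·0.250 + 400·0.870 + 140·0.800)/680 = 0.72794
V̂(p̂_st) = Σ W_h² (1 − n_h/N_h) p̂_h(1−p̂_h)/(n_h−1):
  stratum Site I: (140/680)²·(1 − 20/140)·0.250·0.750/19 = 0.000358541
  stratum Site II: (400/680)²·(1 − 69/400)·0.870·0.130/68 = 0.000476238
  stratum Site III: (140/680)²·(1 − 10/140)·0.800·0.200/9 = 0.000699731
V̂(p̂_st) = 0.00153451; SE = √V̂ = 0.0391728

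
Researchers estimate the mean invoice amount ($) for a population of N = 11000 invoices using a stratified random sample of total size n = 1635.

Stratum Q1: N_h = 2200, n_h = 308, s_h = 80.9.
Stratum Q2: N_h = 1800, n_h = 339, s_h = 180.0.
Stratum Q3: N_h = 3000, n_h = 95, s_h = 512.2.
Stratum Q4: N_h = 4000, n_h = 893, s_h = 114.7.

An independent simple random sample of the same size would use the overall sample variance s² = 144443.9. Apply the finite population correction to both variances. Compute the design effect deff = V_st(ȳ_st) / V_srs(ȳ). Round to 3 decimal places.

V̂(ȳ_st) = Σ W_h² (1 − n_h/N_h) s_h²/n_h, with W_h = N_h/N and N = 11000:
  stratum Q1: (2200/11000)²·(1 − 308/2200)·80.9²/308 = 0.730979
  stratum Q2: (1800/11000)²·(1 − 339/1800)·180.0²/339 = 2.07722
  stratum Q3: (3000/11000)²·(1 − 95/3000)·512.2²/95 = 198.901
  stratum Q4: (4000/11000)²·(1 − 893/4000)·114.7²/893 = 1.51318
V_st = 203.223
V_srs = (1 − 1635/11000)·144443.9/1635 = 75.2136
deff = V_st / V_srs = 203.223/75.2136 = 2.7019

deff ≈ 2.702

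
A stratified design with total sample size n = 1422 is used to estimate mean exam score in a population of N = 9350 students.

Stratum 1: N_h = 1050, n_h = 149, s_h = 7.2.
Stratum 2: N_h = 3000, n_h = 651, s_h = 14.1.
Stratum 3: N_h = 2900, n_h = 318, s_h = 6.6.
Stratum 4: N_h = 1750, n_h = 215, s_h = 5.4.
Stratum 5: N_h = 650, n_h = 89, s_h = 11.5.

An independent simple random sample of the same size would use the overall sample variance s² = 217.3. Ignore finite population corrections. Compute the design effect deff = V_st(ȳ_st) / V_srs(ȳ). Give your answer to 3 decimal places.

V̂(ȳ_st) = Σ W_h² s_h²/n_h, with W_h = N_h/N and N = 9350:
  stratum 1: (1050/9350)²·7.2²/149 = 0.00438767
  stratum 2: (3000/9350)²·14.1²/651 = 0.0314396
  stratum 3: (2900/9350)²·6.6²/318 = 0.0131775
  stratum 4: (1750/9350)²·5.4²/215 = 0.00475118
  stratum 5: (650/9350)²·11.5²/89 = 0.0071814
V_st = 0.0609373
V_srs = s²/n = 217.3/1422 = 0.152813
deff = V_st / V_srs = 0.0609373/0.152813 = 0.3988

deff ≈ 0.399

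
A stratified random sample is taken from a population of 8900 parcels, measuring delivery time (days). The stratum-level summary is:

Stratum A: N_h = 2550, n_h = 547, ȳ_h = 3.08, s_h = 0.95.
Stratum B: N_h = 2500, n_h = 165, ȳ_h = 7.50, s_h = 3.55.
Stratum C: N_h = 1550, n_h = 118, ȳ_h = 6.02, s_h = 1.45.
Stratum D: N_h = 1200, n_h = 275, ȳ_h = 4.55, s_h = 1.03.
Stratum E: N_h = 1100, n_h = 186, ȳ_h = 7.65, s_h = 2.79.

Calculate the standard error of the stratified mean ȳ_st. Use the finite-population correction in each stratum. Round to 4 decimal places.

V̂(ȳ_st) = Σ W_h² (1 − n_h/N_h) s_h²/n_h, with W_h = N_h/N and N = 8900:
  stratum A: (2550/8900)²·(1 − 547/2550)·0.95²/547 = 0.00010639
  stratum B: (2500/8900)²·(1 − 165/2500)·3.55²/165 = 0.00562885
  stratum C: (1550/8900)²·(1 − 118/1550)·1.45²/118 = 0.000499285
  stratum D: (1200/8900)²·(1 − 275/1200)·1.03²/275 = 5.40611e-05
  stratum E: (1100/8900)²·(1 − 186/1100)·2.79²/186 = 0.000531195
V̂(ȳ_st) = 0.00681978
SE(ȳ_st) = √0.00681978 = 0.082582

SE(ȳ_st) ≈ 0.0826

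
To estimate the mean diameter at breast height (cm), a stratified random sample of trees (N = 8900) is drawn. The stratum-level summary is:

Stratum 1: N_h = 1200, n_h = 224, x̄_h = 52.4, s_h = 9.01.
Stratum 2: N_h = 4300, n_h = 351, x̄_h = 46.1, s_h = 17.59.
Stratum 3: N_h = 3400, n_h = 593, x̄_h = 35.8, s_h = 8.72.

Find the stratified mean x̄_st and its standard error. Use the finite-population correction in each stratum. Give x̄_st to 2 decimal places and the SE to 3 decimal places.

x̄_st = Σ W_h x̄_h = (1200·52.4 + 4300·46.1 + 3400·35.8)/8900 = 43.01461
V̂(x̄_st) = Σ W_h² (1 − n_h/N_h) s_h²/n_h, with W_h = N_h/N and N = 8900:
  stratum 1: (1200/8900)²·(1 − 224/1200)·9.01²/224 = 0.00535862
  stratum 2: (4300/8900)²·(1 − 351/4300)·17.59²/351 = 0.188973
  stratum 3: (3400/8900)²·(1 − 593/3400)·8.72²/593 = 0.0154497
V̂(x̄_st) = 0.209781
SE(x̄_st) = √0.209781 = 0.458019

x̄_st ≈ 43.01, SE ≈ 0.458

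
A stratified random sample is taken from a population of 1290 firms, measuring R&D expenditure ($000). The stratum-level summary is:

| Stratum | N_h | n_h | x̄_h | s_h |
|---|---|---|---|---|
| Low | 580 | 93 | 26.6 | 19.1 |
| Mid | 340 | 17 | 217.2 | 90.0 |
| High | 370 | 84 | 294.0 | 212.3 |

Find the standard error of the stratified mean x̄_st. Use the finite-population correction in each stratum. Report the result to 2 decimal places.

V̂(x̄_st) = Σ W_h² (1 − n_h/N_h) s_h²/n_h, with W_h = N_h/N and N = 1290:
  stratum Low: (580/1290)²·(1 − 93/580)·19.1²/93 = 0.665827
  stratum Mid: (340/1290)²·(1 − 17/340)·90.0²/17 = 31.444
  stratum High: (370/1290)²·(1 − 84/370)·212.3²/84 = 34.12
V̂(x̄_st) = 66.2299
SE(x̄_st) = √66.2299 = 8.13817

SE(x̄_st) ≈ 8.14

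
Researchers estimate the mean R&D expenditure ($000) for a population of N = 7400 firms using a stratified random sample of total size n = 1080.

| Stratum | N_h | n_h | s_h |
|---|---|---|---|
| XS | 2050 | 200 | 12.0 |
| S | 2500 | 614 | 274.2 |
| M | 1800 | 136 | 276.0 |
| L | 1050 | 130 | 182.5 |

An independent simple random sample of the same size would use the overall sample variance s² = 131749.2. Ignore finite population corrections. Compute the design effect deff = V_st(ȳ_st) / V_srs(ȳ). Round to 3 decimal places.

V̂(ȳ_st) = Σ W_h² s_h²/n_h, with W_h = N_h/N and N = 7400:
  stratum XS: (2050/7400)²·12.0²/200 = 0.0552557
  stratum S: (2500/7400)²·274.2²/614 = 13.976
  stratum M: (1800/7400)²·276.0²/136 = 33.1406
  stratum L: (1050/7400)²·182.5²/130 = 5.15819
V_st = 52.3301
V_srs = s²/n = 131749.2/1080 = 121.99
deff = V_st / V_srs = 52.3301/121.99 = 0.4290

deff ≈ 0.429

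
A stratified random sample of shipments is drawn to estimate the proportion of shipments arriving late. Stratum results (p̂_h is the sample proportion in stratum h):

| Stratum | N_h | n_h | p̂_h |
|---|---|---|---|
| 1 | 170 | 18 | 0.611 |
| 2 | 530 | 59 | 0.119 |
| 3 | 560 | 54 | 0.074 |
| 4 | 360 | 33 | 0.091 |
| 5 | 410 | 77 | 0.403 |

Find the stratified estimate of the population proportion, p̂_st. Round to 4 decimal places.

N = 2030; stratum weights W_h = N_h/N.
p̂_st = Σ W_h p̂_h = (170·0.611 + 530·0.119 + 560·0.074 + 360·0.091 + 410·0.403)/2030 = 0.20018

p̂_st ≈ 0.2002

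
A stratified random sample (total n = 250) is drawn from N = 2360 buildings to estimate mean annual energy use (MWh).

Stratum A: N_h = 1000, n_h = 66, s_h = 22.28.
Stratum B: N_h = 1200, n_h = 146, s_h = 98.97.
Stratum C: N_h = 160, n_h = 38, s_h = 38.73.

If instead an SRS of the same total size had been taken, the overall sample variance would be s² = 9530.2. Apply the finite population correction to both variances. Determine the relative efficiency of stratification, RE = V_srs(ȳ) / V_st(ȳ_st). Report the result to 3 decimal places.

RE ≈ 2.049

V̂(ȳ_st) = Σ W_h² (1 − n_h/N_h) s_h²/n_h, with W_h = N_h/N and N = 2360:
  stratum A: (1000/2360)²·(1 − 66/1000)·22.28²/66 = 1.26127
  stratum B: (1200/2360)²·(1 − 146/1200)·98.97²/146 = 15.2353
  stratum C: (160/2360)²·(1 − 38/160)·38.73²/38 = 0.138346
V_st = 16.635
V_srs = (1 − 250/2360)·9530.2/250 = 34.0826
Relative efficiency = V_srs / V_st = 34.0826/16.635 = 2.0489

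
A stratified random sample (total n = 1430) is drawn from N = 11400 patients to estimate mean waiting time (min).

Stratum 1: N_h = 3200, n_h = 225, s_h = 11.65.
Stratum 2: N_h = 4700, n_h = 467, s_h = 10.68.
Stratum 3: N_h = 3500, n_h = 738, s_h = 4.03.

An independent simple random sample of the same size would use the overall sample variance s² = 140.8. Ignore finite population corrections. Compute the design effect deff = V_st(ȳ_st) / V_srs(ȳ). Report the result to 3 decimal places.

V̂(ȳ_st) = Σ W_h² s_h²/n_h, with W_h = N_h/N and N = 11400:
  stratum 1: (3200/11400)²·11.65²/225 = 0.0475291
  stratum 2: (4700/11400)²·10.68²/467 = 0.0415156
  stratum 3: (3500/11400)²·4.03²/738 = 0.00207434
V_st = 0.0911191
V_srs = s²/n = 140.8/1430 = 0.0984615
deff = V_st / V_srs = 0.0911191/0.0984615 = 0.9254

deff ≈ 0.925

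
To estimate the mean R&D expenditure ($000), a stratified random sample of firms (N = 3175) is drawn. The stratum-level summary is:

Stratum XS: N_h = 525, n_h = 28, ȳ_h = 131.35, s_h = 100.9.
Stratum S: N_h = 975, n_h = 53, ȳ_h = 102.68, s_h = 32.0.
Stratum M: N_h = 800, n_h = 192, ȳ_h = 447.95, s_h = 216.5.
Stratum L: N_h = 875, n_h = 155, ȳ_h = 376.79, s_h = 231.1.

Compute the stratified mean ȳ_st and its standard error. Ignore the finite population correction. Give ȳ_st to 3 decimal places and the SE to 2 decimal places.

ȳ_st = Σ W_h ȳ_h = (525·131.35 + 975·102.68 + 800·447.95 + 875·376.79)/3175 = 269.96000
V̂(ȳ_st) = Σ W_h² s_h²/n_h, with W_h = N_h/N and N = 3175:
  stratum XS: (525/3175)²·100.9²/28 = 9.94158
  stratum S: (975/3175)²·32.0²/53 = 1.82199
  stratum M: (800/3175)²·216.5²/192 = 15.4991
  stratum L: (875/3175)²·231.1²/155 = 26.1696
V̂(ȳ_st) = 53.4323
SE(ȳ_st) = √53.4323 = 7.30974

ȳ_st ≈ 269.960, SE ≈ 7.31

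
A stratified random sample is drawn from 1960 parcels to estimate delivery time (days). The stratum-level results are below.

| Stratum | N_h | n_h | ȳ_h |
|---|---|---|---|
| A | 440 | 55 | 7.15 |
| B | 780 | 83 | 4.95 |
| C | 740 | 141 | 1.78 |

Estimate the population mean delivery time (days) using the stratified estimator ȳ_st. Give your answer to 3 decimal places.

N = Σ N_h = 1960. Stratum weights W_h = N_h/N.
ȳ_st = (440·7.15 + 780·4.95 + 740·1.78) / 1960 = 4.24704

ȳ_st ≈ 4.247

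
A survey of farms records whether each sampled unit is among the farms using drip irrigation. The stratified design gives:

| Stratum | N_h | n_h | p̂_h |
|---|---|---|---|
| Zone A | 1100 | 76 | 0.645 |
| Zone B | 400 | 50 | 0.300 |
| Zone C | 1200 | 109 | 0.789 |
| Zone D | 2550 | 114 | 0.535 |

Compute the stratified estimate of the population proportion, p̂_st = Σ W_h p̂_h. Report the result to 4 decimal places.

N = 5250; stratum weights W_h = N_h/N.
p̂_st = Σ W_h p̂_h = (1100·0.645 + 400·0.300 + 1200·0.789 + 2550·0.535)/5250 = 0.59820

p̂_st ≈ 0.5982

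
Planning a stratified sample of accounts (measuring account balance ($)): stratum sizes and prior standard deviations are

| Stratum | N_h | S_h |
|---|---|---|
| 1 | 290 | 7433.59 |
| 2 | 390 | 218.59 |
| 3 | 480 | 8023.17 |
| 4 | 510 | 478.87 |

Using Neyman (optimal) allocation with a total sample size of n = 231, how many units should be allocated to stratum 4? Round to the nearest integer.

Neyman allocation: n_h = n · N_h S_h / Σ N_i S_i, with n = 231.
  stratum 1: N_h·S_h = 290·7433.59 = 2155741.10
  stratum 2: N_h·S_h = 390·218.59 = 85250.10
  stratum 3: N_h·S_h = 480·8023.17 = 3851121.60
  stratum 4: N_h·S_h = 510·478.87 = 244223.70
Σ N_h S_h = 6336336.50
n for stratum 4 = 231·244223.70/6336336.50 = 8.904 → 9

9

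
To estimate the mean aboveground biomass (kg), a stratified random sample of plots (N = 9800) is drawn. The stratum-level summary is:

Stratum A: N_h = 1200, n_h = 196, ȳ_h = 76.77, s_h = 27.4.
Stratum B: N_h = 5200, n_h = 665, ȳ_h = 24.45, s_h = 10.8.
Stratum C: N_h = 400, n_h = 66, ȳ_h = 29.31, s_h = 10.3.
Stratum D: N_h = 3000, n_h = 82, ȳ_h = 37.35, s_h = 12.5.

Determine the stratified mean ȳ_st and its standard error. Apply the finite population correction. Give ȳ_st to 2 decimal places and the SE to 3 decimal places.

ȳ_st = Σ W_h ȳ_h = (1200·76.77 + 5200·24.45 + 400·29.31 + 3000·37.35)/9800 = 35.00388
V̂(ȳ_st) = Σ W_h² (1 − n_h/N_h) s_h²/n_h, with W_h = N_h/N and N = 9800:
  stratum A: (1200/9800)²·(1 − 196/1200)·27.4²/196 = 0.0480516
  stratum B: (5200/9800)²·(1 − 665/5200)·10.8²/665 = 0.043068
  stratum C: (400/9800)²·(1 − 66/400)·10.3²/66 = 0.00223607
  stratum D: (3000/9800)²·(1 − 82/3000)·12.5²/82 = 0.173684
V̂(ȳ_st) = 0.26704
SE(ȳ_st) = √0.26704 = 0.516759

ȳ_st ≈ 35.00, SE ≈ 0.517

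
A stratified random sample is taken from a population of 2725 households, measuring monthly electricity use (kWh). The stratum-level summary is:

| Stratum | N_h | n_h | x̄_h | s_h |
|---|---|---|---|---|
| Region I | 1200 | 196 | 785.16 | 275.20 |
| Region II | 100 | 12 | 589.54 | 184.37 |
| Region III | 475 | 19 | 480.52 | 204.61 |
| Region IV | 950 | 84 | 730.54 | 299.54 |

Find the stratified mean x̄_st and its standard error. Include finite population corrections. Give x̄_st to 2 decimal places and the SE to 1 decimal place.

x̄_st ≈ 705.84, SE ≈ 15.8

x̄_st = Σ W_h x̄_h = (1200·785.16 + 100·589.54 + 475·480.52 + 950·730.54)/2725 = 705.83706
V̂(x̄_st) = Σ W_h² (1 − n_h/N_h) s_h²/n_h, with W_h = N_h/N and N = 2725:
  stratum Region I: (1200/2725)²·(1 − 196/1200)·275.20²/196 = 62.6935
  stratum Region II: (100/2725)²·(1 − 12/100)·184.37²/12 = 3.35698
  stratum Region III: (475/2725)²·(1 − 19/475)·204.61²/19 = 64.2726
  stratum Region IV: (950/2725)²·(1 − 84/950)·299.54²/84 = 118.342
V̂(x̄_st) = 248.665
SE(x̄_st) = √248.665 = 15.7691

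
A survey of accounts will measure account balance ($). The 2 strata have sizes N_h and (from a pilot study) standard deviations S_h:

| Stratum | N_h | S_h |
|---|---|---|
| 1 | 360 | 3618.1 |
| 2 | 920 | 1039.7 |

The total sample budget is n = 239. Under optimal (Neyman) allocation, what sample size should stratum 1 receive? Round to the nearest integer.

Neyman allocation: n_h = n · N_h S_h / Σ N_i S_i, with n = 239.
  stratum 1: N_h·S_h = 360·3618.1 = 1302516.00
  stratum 2: N_h·S_h = 920·1039.7 = 956524.00
Σ N_h S_h = 2259040.00
n for stratum 1 = 239·1302516.00/2259040.00 = 137.802 → 138

138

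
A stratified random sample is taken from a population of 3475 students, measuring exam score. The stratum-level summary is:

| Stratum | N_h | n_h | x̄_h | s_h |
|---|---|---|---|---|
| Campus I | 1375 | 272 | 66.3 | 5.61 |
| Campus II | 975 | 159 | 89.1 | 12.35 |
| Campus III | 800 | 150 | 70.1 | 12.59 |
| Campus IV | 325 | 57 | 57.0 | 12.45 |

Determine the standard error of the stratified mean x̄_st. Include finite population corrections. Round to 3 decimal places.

V̂(x̄_st) = Σ W_h² (1 − n_h/N_h) s_h²/n_h, with W_h = N_h/N and N = 3475:
  stratum Campus I: (1375/3475)²·(1 − 272/1375)·5.61²/272 = 0.014532
  stratum Campus II: (975/3475)²·(1 − 159/975)·12.35²/159 = 0.0632007
  stratum Campus III: (800/3475)²·(1 − 150/800)·12.59²/150 = 0.0455045
  stratum Campus IV: (325/3475)²·(1 − 57/325)·12.45²/57 = 0.0196143
V̂(x̄_st) = 0.142851
SE(x̄_st) = √0.142851 = 0.377957

SE(x̄_st) ≈ 0.378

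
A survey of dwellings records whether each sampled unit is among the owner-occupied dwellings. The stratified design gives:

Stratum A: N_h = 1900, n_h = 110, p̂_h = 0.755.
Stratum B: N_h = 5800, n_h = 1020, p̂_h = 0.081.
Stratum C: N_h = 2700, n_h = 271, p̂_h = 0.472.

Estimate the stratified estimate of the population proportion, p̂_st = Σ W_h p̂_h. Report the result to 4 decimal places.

p̂_st ≈ 0.3056

N = 10400; stratum weights W_h = N_h/N.
p̂_st = Σ W_h p̂_h = (1900·0.755 + 5800·0.081 + 2700·0.472)/10400 = 0.30564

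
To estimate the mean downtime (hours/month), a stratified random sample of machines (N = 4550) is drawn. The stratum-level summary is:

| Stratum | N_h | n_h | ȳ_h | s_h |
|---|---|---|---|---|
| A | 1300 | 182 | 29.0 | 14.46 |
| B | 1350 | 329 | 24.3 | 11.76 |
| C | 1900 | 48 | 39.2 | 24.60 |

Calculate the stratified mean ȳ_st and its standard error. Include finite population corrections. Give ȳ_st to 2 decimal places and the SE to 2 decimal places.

ȳ_st ≈ 31.86, SE ≈ 1.50

ȳ_st = Σ W_h ȳ_h = (1300·29.0 + 1350·24.3 + 1900·39.2)/4550 = 31.86484
V̂(ȳ_st) = Σ W_h² (1 − n_h/N_h) s_h²/n_h, with W_h = N_h/N and N = 4550:
  stratum A: (1300/4550)²·(1 − 182/1300)·14.46²/182 = 0.0806543
  stratum B: (1350/4550)²·(1 − 329/1350)·11.76²/329 = 0.0279869
  stratum C: (1900/4550)²·(1 − 48/1900)·24.60²/48 = 2.14289
V̂(ȳ_st) = 2.25154
SE(ȳ_st) = √2.25154 = 1.50051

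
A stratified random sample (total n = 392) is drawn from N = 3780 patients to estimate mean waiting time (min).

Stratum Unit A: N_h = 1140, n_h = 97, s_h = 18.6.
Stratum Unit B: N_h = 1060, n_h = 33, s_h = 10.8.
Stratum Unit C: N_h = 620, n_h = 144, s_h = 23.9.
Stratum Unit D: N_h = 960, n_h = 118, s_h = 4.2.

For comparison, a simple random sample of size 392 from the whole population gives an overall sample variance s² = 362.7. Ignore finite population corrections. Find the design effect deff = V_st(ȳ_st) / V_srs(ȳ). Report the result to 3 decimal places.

deff ≈ 0.777

V̂(ȳ_st) = Σ W_h² s_h²/n_h, with W_h = N_h/N and N = 3780:
  stratum Unit A: (1140/3780)²·18.6²/97 = 0.3244
  stratum Unit B: (1060/3780)²·10.8²/33 = 0.277947
  stratum Unit C: (620/3780)²·23.9²/144 = 0.106717
  stratum Unit D: (960/3780)²·4.2²/118 = 0.00964218
V_st = 0.718705
V_srs = s²/n = 362.7/392 = 0.925255
deff = V_st / V_srs = 0.718705/0.925255 = 0.7768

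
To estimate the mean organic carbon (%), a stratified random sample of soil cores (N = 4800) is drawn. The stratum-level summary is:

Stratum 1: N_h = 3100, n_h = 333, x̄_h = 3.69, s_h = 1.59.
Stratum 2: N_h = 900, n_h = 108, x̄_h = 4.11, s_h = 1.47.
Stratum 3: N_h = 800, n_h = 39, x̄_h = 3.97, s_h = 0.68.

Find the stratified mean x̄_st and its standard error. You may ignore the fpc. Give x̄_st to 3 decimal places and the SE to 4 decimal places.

x̄_st ≈ 3.815, SE ≈ 0.0648

x̄_st = Σ W_h x̄_h = (3100·3.69 + 900·4.11 + 800·3.97)/4800 = 3.81542
V̂(x̄_st) = Σ W_h² s_h²/n_h, with W_h = N_h/N and N = 4800:
  stratum 1: (3100/4800)²·1.59²/333 = 0.00316658
  stratum 2: (900/4800)²·1.47²/108 = 0.000703418
  stratum 3: (800/4800)²·0.68²/39 = 0.000329345
V̂(x̄_st) = 0.00419935
SE(x̄_st) = √0.00419935 = 0.0648024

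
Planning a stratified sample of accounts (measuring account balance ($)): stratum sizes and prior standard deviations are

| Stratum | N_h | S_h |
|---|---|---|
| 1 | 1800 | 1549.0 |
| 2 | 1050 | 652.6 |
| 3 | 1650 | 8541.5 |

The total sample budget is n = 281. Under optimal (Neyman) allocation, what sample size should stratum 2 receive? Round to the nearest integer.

Neyman allocation: n_h = n · N_h S_h / Σ N_i S_i, with n = 281.
  stratum 1: N_h·S_h = 1800·1549.0 = 2788200.00
  stratum 2: N_h·S_h = 1050·652.6 = 685230.00
  stratum 3: N_h·S_h = 1650·8541.5 = 14093475.00
Σ N_h S_h = 17566905.00
n for stratum 2 = 281·685230.00/17566905.00 = 10.961 → 11

11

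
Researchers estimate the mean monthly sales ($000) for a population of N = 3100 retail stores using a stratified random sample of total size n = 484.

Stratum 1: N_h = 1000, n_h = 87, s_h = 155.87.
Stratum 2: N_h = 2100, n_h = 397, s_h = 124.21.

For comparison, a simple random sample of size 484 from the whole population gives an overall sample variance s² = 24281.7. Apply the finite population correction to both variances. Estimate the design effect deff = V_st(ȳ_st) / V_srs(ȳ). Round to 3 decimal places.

V̂(ȳ_st) = Σ W_h² (1 − n_h/N_h) s_h²/n_h, with W_h = N_h/N and N = 3100:
  stratum 1: (1000/3100)²·(1 − 87/1000)·155.87²/87 = 26.531
  stratum 2: (2100/3100)²·(1 − 397/2100)·124.21²/397 = 14.4622
V_st = 40.9931
V_srs = (1 − 484/3100)·24281.7/484 = 42.336
deff = V_st / V_srs = 40.9931/42.336 = 0.9683

deff ≈ 0.968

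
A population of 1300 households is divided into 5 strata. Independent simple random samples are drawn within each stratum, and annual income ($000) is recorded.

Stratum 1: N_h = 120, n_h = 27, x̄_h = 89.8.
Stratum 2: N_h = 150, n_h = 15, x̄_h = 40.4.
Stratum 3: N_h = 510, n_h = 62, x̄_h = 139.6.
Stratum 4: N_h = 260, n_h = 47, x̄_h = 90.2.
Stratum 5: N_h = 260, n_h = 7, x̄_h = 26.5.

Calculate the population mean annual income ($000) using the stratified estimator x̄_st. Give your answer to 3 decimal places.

N = Σ N_h = 1300. Stratum weights W_h = N_h/N.
x̄_st = (120·89.8 + 150·40.4 + 510·139.6 + 260·90.2 + 260·26.5) / 1300 = 91.05692

x̄_st ≈ 91.057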